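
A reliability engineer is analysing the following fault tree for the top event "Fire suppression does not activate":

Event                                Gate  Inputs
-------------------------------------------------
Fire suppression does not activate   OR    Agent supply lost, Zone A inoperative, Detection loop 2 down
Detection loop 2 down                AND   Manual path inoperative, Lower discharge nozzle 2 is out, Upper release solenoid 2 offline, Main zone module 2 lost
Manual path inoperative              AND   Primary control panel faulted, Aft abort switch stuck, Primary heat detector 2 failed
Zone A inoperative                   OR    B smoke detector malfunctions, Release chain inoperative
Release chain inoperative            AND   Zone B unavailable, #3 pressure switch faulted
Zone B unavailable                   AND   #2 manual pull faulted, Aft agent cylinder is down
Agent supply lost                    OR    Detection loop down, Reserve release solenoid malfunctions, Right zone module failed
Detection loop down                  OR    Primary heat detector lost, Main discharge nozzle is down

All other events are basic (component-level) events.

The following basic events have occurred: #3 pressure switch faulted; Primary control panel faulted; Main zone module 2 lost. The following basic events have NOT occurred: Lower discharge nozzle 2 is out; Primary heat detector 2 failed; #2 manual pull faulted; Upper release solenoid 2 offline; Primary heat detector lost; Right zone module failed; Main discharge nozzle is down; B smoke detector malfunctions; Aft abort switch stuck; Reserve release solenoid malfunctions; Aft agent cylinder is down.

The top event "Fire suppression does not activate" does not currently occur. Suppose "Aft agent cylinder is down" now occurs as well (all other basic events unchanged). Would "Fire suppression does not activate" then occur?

No

Counterfactual: set "Aft agent cylinder is down" to occurred.
Detection loop down [OR]: Primary heat detector lost=not, Main discharge nozzle is down=not → no input occurs → does not occur.
Agent supply lost [OR]: Detection loop down=not, Reserve release solenoid malfunctions=not, Right zone module failed=not → no input occurs → does not occur.
Zone B unavailable [AND]: #2 manual pull faulted=not, Aft agent cylinder is down=occurs → not all inputs occur → does not occur.
Release chain inoperative [AND]: Zone B unavailable=not, #3 pressure switch faulted=occurs → not all inputs occur → does not occur.
Zone A inoperative [OR]: B smoke detector malfunctions=not, Release chain inoperative=not → no input occurs → does not occur.
Manual path inoperative [AND]: Primary control panel faulted=occurs, Aft abort switch stuck=not, Primary heat detector 2 failed=not → not all inputs occur → does not occur.
Detection loop 2 down [AND]: Manual path inoperative=not, Lower discharge nozzle 2 is out=not, Upper release solenoid 2 offline=not, Main zone module 2 lost=occurs → not all inputs occur → does not occur.
Fire suppression does not activate [OR]: Agent supply lost=not, Zone A inoperative=not, Detection loop 2 down=not → no input occurs → does not occur.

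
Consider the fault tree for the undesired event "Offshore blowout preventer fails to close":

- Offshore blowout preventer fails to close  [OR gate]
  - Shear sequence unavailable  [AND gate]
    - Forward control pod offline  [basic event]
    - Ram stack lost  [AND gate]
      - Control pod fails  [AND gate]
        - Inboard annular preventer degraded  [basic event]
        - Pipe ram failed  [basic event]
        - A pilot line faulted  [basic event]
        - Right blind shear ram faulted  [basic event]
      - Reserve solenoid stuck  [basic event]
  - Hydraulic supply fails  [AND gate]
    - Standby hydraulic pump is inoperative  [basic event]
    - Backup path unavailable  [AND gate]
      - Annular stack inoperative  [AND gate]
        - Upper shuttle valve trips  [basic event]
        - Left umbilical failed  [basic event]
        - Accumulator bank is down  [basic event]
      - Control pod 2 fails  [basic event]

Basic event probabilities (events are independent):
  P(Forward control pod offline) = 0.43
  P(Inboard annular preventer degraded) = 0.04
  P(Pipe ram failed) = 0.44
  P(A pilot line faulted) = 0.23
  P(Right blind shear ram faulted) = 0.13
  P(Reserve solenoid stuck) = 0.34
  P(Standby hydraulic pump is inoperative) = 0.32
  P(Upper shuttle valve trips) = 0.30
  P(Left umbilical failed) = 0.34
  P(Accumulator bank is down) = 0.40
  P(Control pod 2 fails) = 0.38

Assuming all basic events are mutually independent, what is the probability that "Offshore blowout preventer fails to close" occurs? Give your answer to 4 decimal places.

0.0050

P(Control pod fails) [AND] = 0.04 × 0.44 × 0.23 × 0.13 = 0.000526
P(Ram stack lost) [AND] = 0.000526 × 0.34 = 0.000179
P(Shear sequence unavailable) [AND] = 0.43 × 0.000179 = 0.000077
P(Annular stack inoperative) [AND] = 0.30 × 0.34 × 0.40 = 0.040800
P(Backup path unavailable) [AND] = 0.040800 × 0.38 = 0.015504
P(Hydraulic supply fails) [AND] = 0.32 × 0.015504 = 0.004961
P(Offshore blowout preventer fails to close) [OR] = 1 − (1−0.000077) × (1−0.004961) = 0.005038
Rounded to 4 decimal places: P(Offshore blowout preventer fails to close) ≈ 0.0050.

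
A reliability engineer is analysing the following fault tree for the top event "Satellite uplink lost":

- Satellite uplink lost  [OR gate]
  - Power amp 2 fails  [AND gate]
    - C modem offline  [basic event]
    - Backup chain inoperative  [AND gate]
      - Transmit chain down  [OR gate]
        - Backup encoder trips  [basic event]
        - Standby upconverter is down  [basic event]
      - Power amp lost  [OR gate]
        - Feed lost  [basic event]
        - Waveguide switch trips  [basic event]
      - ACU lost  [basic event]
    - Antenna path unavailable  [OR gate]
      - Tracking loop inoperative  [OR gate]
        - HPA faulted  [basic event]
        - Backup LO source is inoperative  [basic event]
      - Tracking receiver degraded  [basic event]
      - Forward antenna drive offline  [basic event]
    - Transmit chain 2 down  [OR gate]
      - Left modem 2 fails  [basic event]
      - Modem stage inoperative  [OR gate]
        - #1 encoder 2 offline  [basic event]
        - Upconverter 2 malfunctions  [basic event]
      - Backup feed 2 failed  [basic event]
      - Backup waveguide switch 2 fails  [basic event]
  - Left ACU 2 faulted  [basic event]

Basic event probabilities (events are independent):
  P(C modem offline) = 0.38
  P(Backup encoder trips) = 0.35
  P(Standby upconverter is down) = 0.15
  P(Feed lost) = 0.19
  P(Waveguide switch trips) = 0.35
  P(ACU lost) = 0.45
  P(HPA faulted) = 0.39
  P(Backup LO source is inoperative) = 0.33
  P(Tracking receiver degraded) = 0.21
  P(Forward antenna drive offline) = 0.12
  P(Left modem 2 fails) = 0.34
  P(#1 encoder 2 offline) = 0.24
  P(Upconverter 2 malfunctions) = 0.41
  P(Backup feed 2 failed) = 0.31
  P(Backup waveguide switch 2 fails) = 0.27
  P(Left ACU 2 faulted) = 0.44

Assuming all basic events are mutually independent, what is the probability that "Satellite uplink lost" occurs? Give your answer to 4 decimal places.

0.4524

P(Transmit chain down) [OR] = 1 − (1−0.35) × (1−0.15) = 0.447500
P(Power amp lost) [OR] = 1 − (1−0.19) × (1−0.35) = 0.473500
P(Backup chain inoperative) [AND] = 0.447500 × 0.473500 × 0.45 = 0.095351
P(Tracking loop inoperative) [OR] = 1 − (1−0.39) × (1−0.33) = 0.591300
P(Antenna path unavailable) [OR] = 1 − (1−0.591300) × (1−0.21) × (1−0.12) = 0.715872
P(Modem stage inoperative) [OR] = 1 − (1−0.24) × (1−0.41) = 0.551600
P(Transmit chain 2 down) [OR] = 1 − (1−0.34) × (1−0.551600) × (1−0.31) × (1−0.27) = 0.850933
P(Power amp 2 fails) [AND] = 0.38 × 0.095351 × 0.715872 × 0.850933 = 0.022072
P(Satellite uplink lost) [OR] = 1 − (1−0.022072) × (1−0.44) = 0.452360
Rounded to 4 decimal places: P(Satellite uplink lost) ≈ 0.4524.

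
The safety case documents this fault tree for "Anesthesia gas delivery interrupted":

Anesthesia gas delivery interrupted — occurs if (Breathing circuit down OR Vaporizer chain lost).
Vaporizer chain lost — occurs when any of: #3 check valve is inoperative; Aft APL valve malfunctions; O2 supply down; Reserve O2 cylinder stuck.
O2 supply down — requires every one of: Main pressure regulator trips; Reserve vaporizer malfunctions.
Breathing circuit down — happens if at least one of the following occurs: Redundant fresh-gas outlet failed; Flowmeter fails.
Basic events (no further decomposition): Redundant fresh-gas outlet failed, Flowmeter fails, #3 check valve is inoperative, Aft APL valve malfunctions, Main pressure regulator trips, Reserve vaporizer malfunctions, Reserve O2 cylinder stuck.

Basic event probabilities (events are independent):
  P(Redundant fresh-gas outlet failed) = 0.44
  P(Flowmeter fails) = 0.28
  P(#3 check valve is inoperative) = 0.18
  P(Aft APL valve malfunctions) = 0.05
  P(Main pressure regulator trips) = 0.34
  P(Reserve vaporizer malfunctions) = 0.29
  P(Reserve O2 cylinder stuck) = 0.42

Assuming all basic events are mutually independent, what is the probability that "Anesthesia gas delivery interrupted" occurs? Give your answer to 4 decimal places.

0.8358

P(Breathing circuit down) [OR] = 1 − (1−0.44) × (1−0.28) = 0.596800
P(O2 supply down) [AND] = 0.34 × 0.29 = 0.098600
P(Vaporizer chain lost) [OR] = 1 − (1−0.18) × (1−0.05) × (1−0.098600) × (1−0.42) = 0.592729
P(Anesthesia gas delivery interrupted) [OR] = 1 − (1−0.596800) × (1−0.592729) = 0.835788
Rounded to 4 decimal places: P(Anesthesia gas delivery interrupted) ≈ 0.8358.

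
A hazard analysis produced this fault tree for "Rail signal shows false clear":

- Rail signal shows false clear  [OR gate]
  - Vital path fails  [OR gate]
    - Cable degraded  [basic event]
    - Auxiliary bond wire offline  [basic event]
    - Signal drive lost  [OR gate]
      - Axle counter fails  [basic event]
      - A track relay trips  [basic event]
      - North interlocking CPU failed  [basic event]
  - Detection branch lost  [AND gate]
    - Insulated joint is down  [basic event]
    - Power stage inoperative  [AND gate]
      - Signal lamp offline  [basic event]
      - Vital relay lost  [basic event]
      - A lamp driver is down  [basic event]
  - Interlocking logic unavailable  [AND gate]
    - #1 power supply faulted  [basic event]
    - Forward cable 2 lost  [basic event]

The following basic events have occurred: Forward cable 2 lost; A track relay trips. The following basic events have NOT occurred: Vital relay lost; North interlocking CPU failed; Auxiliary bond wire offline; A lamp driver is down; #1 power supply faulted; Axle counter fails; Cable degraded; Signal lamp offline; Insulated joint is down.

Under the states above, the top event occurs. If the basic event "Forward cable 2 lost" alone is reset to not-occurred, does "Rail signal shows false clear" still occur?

Counterfactual: set "Forward cable 2 lost" to not occurred.
Signal drive lost [OR]: Axle counter fails=not, A track relay trips=occurs, North interlocking CPU failed=not → at least one input occurs → occurs.
Vital path fails [OR]: Cable degraded=not, Auxiliary bond wire offline=not, Signal drive lost=occurs → at least one input occurs → occurs.
Power stage inoperative [AND]: Signal lamp offline=not, Vital relay lost=not, A lamp driver is down=not → not all inputs occur → does not occur.
Detection branch lost [AND]: Insulated joint is down=not, Power stage inoperative=not → not all inputs occur → does not occur.
Interlocking logic unavailable [AND]: #1 power supply faulted=not, Forward cable 2 lost=not → not all inputs occur → does not occur.
Rail signal shows false clear [OR]: Vital path fails=occurs, Detection branch lost=not, Interlocking logic unavailable=not → at least one input occurs → occurs.

Yes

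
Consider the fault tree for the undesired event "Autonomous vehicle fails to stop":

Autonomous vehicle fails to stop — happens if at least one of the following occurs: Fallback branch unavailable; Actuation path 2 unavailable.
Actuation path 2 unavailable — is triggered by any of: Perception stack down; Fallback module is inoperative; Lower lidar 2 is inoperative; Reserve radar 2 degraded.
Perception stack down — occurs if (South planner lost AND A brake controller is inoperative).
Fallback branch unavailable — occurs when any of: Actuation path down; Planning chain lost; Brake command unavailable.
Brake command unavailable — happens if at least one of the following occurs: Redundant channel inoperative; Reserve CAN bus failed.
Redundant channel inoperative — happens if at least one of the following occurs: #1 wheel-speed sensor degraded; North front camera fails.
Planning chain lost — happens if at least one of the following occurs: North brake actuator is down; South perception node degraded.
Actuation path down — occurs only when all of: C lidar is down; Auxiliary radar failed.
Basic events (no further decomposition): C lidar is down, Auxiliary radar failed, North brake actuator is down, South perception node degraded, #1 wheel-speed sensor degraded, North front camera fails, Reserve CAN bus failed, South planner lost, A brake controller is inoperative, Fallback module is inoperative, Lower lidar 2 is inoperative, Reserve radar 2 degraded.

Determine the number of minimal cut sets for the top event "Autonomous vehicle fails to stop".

10

Actuation path down [AND]: one cut set from each child combined → 1 × 1 = 1 cut set(s).
Planning chain lost [OR]: union of children's cut sets → 2 cut set(s).
Redundant channel inoperative [OR]: union of children's cut sets → 2 cut set(s).
Brake command unavailable [OR]: union of children's cut sets → 3 cut set(s).
Fallback branch unavailable [OR]: union of children's cut sets → 6 cut set(s).
Perception stack down [AND]: one cut set from each child combined → 1 × 1 = 1 cut set(s).
Actuation path 2 unavailable [OR]: union of children's cut sets → 4 cut set(s).
Autonomous vehicle fails to stop [OR]: union of children's cut sets → 10 cut set(s).
Minimal cut sets: {Auxiliary radar failed, C lidar is down}; {North brake actuator is down}; {South perception node degraded}; {#1 wheel-speed sensor degraded}; {North front camera fails}; {Reserve CAN bus failed}; {A brake controller is inoperative, South planner lost}; {Fallback module is inoperative}; {Lower lidar 2 is inoperative}; {Reserve radar 2 degraded}.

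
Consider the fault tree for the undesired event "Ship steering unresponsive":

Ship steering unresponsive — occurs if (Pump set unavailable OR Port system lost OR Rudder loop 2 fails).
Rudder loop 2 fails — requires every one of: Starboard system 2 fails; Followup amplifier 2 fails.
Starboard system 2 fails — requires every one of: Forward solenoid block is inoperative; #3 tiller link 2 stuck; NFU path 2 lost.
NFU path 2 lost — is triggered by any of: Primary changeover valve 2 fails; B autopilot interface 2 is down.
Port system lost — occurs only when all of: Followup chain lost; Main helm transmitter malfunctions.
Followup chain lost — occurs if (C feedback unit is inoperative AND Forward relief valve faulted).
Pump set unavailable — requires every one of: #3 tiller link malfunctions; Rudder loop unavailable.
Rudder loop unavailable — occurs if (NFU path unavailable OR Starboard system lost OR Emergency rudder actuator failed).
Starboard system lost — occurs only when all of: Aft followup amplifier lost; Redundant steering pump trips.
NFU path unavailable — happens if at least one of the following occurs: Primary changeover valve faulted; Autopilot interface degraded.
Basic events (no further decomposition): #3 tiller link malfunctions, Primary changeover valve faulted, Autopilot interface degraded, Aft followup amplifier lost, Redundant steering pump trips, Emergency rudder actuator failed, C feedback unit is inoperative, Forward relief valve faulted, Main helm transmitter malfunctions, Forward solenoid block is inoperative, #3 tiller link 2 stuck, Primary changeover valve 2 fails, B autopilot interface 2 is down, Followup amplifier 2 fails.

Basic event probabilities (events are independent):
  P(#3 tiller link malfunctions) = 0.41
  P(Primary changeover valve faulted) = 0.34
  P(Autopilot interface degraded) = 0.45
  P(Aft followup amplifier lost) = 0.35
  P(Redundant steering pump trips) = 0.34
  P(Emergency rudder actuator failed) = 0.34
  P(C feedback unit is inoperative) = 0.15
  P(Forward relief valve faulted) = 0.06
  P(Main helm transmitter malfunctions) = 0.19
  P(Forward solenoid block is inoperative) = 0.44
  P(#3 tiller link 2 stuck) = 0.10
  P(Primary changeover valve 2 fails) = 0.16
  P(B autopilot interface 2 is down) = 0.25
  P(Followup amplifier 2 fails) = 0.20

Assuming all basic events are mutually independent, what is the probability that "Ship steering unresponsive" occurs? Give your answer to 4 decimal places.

P(NFU path unavailable) [OR] = 1 − (1−0.34) × (1−0.45) = 0.637000
P(Starboard system lost) [AND] = 0.35 × 0.34 = 0.119000
P(Rudder loop unavailable) [OR] = 1 − (1−0.637000) × (1−0.119000) × (1−0.34) = 0.788930
P(Pump set unavailable) [AND] = 0.41 × 0.788930 = 0.323461
P(Followup chain lost) [AND] = 0.15 × 0.06 = 0.009000
P(Port system lost) [AND] = 0.009000 × 0.19 = 0.001710
P(NFU path 2 lost) [OR] = 1 − (1−0.16) × (1−0.25) = 0.370000
P(Starboard system 2 fails) [AND] = 0.44 × 0.10 × 0.370000 = 0.016280
P(Rudder loop 2 fails) [AND] = 0.016280 × 0.20 = 0.003256
P(Ship steering unresponsive) [OR] = 1 − (1−0.323461) × (1−0.001710) × (1−0.003256) = 0.326817
Rounded to 4 decimal places: P(Ship steering unresponsive) ≈ 0.3268.

0.3268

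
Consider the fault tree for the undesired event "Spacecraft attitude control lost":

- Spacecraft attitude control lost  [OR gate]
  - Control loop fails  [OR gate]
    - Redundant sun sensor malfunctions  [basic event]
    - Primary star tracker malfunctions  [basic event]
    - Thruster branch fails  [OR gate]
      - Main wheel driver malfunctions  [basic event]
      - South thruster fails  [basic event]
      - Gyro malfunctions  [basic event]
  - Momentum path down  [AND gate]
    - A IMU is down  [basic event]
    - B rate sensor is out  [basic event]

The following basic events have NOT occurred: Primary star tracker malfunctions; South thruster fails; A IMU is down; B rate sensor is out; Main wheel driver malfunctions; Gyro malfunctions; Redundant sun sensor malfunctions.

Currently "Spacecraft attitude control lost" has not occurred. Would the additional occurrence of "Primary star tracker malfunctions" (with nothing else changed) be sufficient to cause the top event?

Counterfactual: set "Primary star tracker malfunctions" to occurred.
Thruster branch fails [OR]: Main wheel driver malfunctions=not, South thruster fails=not, Gyro malfunctions=not → no input occurs → does not occur.
Control loop fails [OR]: Redundant sun sensor malfunctions=not, Primary star tracker malfunctions=occurs, Thruster branch fails=not → at least one input occurs → occurs.
Momentum path down [AND]: A IMU is down=not, B rate sensor is out=not → not all inputs occur → does not occur.
Spacecraft attitude control lost [OR]: Control loop fails=occurs, Momentum path down=not → at least one input occurs → occurs.

Yes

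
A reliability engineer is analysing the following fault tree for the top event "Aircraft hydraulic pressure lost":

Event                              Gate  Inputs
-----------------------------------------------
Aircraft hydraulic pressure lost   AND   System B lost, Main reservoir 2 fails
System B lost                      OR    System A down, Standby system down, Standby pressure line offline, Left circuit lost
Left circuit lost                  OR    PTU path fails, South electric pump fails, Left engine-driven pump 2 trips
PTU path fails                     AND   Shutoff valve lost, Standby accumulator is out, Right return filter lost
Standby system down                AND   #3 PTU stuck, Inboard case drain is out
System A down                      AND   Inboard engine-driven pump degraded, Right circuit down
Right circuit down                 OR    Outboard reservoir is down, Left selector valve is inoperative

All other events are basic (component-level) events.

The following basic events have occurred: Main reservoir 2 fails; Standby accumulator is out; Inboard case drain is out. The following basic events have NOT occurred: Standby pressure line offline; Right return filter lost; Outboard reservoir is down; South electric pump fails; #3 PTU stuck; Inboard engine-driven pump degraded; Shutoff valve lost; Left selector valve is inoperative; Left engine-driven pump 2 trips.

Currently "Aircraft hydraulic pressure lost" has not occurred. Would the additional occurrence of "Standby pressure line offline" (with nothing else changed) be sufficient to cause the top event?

Yes

Counterfactual: set "Standby pressure line offline" to occurred.
Right circuit down [OR]: Outboard reservoir is down=not, Left selector valve is inoperative=not → no input occurs → does not occur.
System A down [AND]: Inboard engine-driven pump degraded=not, Right circuit down=not → not all inputs occur → does not occur.
Standby system down [AND]: #3 PTU stuck=not, Inboard case drain is out=occurs → not all inputs occur → does not occur.
PTU path fails [AND]: Shutoff valve lost=not, Standby accumulator is out=occurs, Right return filter lost=not → not all inputs occur → does not occur.
Left circuit lost [OR]: PTU path fails=not, South electric pump fails=not, Left engine-driven pump 2 trips=not → no input occurs → does not occur.
System B lost [OR]: System A down=not, Standby system down=not, Standby pressure line offline=occurs, Left circuit lost=not → at least one input occurs → occurs.
Aircraft hydraulic pressure lost [AND]: System B lost=occurs, Main reservoir 2 fails=occurs → all inputs occur → occurs.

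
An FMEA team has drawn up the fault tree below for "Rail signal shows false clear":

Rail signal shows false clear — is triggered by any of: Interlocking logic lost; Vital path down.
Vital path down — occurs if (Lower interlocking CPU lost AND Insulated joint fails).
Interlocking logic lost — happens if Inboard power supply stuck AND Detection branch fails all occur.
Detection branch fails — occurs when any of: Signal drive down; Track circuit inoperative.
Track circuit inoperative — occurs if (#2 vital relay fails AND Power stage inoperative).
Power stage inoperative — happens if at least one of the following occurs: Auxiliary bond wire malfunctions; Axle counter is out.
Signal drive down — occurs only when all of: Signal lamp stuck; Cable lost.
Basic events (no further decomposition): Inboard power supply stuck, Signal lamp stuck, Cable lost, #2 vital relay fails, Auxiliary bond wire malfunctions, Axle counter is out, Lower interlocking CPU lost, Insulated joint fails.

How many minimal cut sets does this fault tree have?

Signal drive down [AND]: one cut set from each child combined → 1 × 1 = 1 cut set(s).
Power stage inoperative [OR]: union of children's cut sets → 2 cut set(s).
Track circuit inoperative [AND]: one cut set from each child combined → 1 × 2 = 2 cut set(s).
Detection branch fails [OR]: union of children's cut sets → 3 cut set(s).
Interlocking logic lost [AND]: one cut set from each child combined → 1 × 3 = 3 cut set(s).
Vital path down [AND]: one cut set from each child combined → 1 × 1 = 1 cut set(s).
Rail signal shows false clear [OR]: union of children's cut sets → 4 cut set(s).
Minimal cut sets: {Cable lost, Inboard power supply stuck, Signal lamp stuck}; {#2 vital relay fails, Auxiliary bond wire malfunctions, Inboard power supply stuck}; {#2 vital relay fails, Axle counter is out, Inboard power supply stuck}; {Insulated joint fails, Lower interlocking CPU lost}.

4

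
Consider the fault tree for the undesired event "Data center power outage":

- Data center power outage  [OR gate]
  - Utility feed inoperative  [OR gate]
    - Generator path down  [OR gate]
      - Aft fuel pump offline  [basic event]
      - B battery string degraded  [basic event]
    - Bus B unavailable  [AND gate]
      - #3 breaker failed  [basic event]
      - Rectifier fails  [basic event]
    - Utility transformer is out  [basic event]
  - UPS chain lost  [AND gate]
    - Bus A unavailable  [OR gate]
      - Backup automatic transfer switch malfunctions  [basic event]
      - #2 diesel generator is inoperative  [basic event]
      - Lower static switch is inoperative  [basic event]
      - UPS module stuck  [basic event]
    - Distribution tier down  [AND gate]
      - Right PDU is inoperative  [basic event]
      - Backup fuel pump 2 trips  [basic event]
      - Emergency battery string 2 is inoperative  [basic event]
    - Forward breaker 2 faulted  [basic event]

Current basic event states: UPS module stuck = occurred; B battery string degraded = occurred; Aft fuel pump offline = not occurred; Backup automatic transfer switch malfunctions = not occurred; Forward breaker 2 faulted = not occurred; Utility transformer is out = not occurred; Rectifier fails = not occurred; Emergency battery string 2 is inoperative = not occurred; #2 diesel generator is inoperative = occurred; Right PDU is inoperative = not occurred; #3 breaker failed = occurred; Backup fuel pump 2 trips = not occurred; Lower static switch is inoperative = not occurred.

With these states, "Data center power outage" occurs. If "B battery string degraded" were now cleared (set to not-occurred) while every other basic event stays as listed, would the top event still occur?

No

Counterfactual: set "B battery string degraded" to not occurred.
Generator path down [OR]: Aft fuel pump offline=not, B battery string degraded=not → no input occurs → does not occur.
Bus B unavailable [AND]: #3 breaker failed=occurs, Rectifier fails=not → not all inputs occur → does not occur.
Utility feed inoperative [OR]: Generator path down=not, Bus B unavailable=not, Utility transformer is out=not → no input occurs → does not occur.
Bus A unavailable [OR]: Backup automatic transfer switch malfunctions=not, #2 diesel generator is inoperative=occurs, Lower static switch is inoperative=not, UPS module stuck=occurs → at least one input occurs → occurs.
Distribution tier down [AND]: Right PDU is inoperative=not, Backup fuel pump 2 trips=not, Emergency battery string 2 is inoperative=not → not all inputs occur → does not occur.
UPS chain lost [AND]: Bus A unavailable=occurs, Distribution tier down=not, Forward breaker 2 faulted=not → not all inputs occur → does not occur.
Data center power outage [OR]: Utility feed inoperative=not, UPS chain lost=not → no input occurs → does not occur.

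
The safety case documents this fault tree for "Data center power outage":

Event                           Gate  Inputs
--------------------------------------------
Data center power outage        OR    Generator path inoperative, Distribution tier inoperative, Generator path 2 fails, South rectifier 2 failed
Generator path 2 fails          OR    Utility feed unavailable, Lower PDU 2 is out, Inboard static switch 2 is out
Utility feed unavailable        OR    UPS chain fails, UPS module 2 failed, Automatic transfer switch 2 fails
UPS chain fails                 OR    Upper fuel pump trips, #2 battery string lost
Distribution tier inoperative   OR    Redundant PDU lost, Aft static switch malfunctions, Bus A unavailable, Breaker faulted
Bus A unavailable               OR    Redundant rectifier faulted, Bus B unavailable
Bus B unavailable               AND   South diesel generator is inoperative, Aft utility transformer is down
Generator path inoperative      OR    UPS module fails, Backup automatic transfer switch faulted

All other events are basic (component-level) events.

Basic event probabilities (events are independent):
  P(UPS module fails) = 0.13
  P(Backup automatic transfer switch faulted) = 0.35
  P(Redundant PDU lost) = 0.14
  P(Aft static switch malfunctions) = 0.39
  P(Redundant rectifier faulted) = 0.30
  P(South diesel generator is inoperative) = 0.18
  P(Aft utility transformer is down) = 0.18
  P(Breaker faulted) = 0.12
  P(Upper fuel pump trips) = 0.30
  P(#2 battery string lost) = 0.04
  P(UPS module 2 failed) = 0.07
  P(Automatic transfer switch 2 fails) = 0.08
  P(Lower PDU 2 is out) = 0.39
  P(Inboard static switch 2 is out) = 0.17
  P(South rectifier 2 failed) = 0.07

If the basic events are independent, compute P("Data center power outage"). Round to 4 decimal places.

P(Generator path inoperative) [OR] = 1 − (1−0.13) × (1−0.35) = 0.434500
P(Bus B unavailable) [AND] = 0.18 × 0.18 = 0.032400
P(Bus A unavailable) [OR] = 1 − (1−0.30) × (1−0.032400) = 0.322680
P(Distribution tier inoperative) [OR] = 1 − (1−0.14) × (1−0.39) × (1−0.322680) × (1−0.12) = 0.687317
P(UPS chain fails) [OR] = 1 − (1−0.30) × (1−0.04) = 0.328000
P(Utility feed unavailable) [OR] = 1 − (1−0.328000) × (1−0.07) × (1−0.08) = 0.425037
P(Generator path 2 fails) [OR] = 1 − (1−0.425037) × (1−0.39) × (1−0.17) = 0.708896
P(Data center power outage) [OR] = 1 − (1−0.434500) × (1−0.687317) × (1−0.708896) × (1−0.07) = 0.952129
Rounded to 4 decimal places: P(Data center power outage) ≈ 0.9521.

0.9521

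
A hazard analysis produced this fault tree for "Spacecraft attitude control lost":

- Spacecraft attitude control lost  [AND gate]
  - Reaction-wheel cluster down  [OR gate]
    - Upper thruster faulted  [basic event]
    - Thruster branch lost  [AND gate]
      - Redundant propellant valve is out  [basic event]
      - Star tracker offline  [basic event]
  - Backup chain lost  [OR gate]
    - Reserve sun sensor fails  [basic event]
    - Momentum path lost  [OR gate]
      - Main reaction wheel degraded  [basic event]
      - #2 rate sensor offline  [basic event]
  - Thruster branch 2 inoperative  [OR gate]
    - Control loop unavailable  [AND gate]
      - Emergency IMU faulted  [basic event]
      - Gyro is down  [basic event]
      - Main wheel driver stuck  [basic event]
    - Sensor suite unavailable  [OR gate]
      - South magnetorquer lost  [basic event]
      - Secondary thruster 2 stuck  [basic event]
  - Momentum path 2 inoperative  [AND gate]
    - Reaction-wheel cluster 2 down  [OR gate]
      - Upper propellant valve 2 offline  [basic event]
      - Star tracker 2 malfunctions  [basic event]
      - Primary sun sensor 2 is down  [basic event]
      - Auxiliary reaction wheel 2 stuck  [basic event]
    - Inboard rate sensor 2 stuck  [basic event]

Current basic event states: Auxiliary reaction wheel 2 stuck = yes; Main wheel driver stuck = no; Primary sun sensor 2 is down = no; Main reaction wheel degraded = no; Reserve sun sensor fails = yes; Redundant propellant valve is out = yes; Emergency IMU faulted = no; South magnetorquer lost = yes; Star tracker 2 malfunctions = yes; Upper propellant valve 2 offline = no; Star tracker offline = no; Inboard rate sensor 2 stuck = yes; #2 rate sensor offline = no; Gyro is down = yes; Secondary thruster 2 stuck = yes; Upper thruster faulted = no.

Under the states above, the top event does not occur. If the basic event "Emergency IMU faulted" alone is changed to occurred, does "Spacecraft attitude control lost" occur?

No

Counterfactual: set "Emergency IMU faulted" to occurred.
Thruster branch lost [AND]: Redundant propellant valve is out=occurs, Star tracker offline=not → not all inputs occur → does not occur.
Reaction-wheel cluster down [OR]: Upper thruster faulted=not, Thruster branch lost=not → no input occurs → does not occur.
Momentum path lost [OR]: Main reaction wheel degraded=not, #2 rate sensor offline=not → no input occurs → does not occur.
Backup chain lost [OR]: Reserve sun sensor fails=occurs, Momentum path lost=not → at least one input occurs → occurs.
Control loop unavailable [AND]: Emergency IMU faulted=occurs, Gyro is down=occurs, Main wheel driver stuck=not → not all inputs occur → does not occur.
Sensor suite unavailable [OR]: South magnetorquer lost=occurs, Secondary thruster 2 stuck=occurs → at least one input occurs → occurs.
Thruster branch 2 inoperative [OR]: Control loop unavailable=not, Sensor suite unavailable=occurs → at least one input occurs → occurs.
Reaction-wheel cluster 2 down [OR]: Upper propellant valve 2 offline=not, Star tracker 2 malfunctions=occurs, Primary sun sensor 2 is down=not, Auxiliary reaction wheel 2 stuck=occurs → at least one input occurs → occurs.
Momentum path 2 inoperative [AND]: Reaction-wheel cluster 2 down=occurs, Inboard rate sensor 2 stuck=occurs → all inputs occur → occurs.
Spacecraft attitude control lost [AND]: Reaction-wheel cluster down=not, Backup chain lost=occurs, Thruster branch 2 inoperative=occurs, Momentum path 2 inoperative=occurs → not all inputs occur → does not occur.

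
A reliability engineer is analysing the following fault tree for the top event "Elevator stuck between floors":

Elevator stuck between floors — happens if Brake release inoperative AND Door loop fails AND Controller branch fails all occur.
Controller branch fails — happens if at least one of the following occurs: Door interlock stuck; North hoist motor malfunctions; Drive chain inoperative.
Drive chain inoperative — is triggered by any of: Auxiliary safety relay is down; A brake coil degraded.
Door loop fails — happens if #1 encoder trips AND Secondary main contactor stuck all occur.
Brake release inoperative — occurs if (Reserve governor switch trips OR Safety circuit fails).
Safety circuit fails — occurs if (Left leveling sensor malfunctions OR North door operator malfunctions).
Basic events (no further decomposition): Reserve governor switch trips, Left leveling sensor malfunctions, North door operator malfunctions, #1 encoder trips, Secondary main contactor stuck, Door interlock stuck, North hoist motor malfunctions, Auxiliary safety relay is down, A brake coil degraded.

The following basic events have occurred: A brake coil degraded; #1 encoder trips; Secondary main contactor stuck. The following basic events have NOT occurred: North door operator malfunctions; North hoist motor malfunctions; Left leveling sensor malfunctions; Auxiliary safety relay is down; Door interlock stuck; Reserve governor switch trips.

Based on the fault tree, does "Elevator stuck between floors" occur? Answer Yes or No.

No

Safety circuit fails [OR]: Left leveling sensor malfunctions=not, North door operator malfunctions=not → no input occurs → does not occur.
Brake release inoperative [OR]: Reserve governor switch trips=not, Safety circuit fails=not → no input occurs → does not occur.
Door loop fails [AND]: #1 encoder trips=occurs, Secondary main contactor stuck=occurs → all inputs occur → occurs.
Drive chain inoperative [OR]: Auxiliary safety relay is down=not, A brake coil degraded=occurs → at least one input occurs → occurs.
Controller branch fails [OR]: Door interlock stuck=not, North hoist motor malfunctions=not, Drive chain inoperative=occurs → at least one input occurs → occurs.
Elevator stuck between floors [AND]: Brake release inoperative=not, Door loop fails=occurs, Controller branch fails=occurs → not all inputs occur → does not occur.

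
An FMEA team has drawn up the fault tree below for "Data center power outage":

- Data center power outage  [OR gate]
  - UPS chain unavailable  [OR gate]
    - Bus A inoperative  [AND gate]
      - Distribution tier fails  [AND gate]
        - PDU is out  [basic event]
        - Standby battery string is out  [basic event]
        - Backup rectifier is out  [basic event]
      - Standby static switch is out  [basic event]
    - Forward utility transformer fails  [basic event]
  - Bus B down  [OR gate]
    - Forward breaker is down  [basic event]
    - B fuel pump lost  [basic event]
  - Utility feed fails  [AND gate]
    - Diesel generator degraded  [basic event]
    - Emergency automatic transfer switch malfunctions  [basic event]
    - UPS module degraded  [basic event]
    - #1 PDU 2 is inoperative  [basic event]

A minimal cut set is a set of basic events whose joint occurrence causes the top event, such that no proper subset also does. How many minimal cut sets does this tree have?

5

Distribution tier fails [AND]: one cut set from each child combined → 1 × 1 × 1 = 1 cut set(s).
Bus A inoperative [AND]: one cut set from each child combined → 1 × 1 = 1 cut set(s).
UPS chain unavailable [OR]: union of children's cut sets → 2 cut set(s).
Bus B down [OR]: union of children's cut sets → 2 cut set(s).
Utility feed fails [AND]: one cut set from each child combined → 1 × 1 × 1 × 1 = 1 cut set(s).
Data center power outage [OR]: union of children's cut sets → 5 cut set(s).
Minimal cut sets: {Backup rectifier is out, PDU is out, Standby battery string is out, Standby static switch is out}; {Forward utility transformer fails}; {Forward breaker is down}; {B fuel pump lost}; {#1 PDU 2 is inoperative, Diesel generator degraded, Emergency automatic transfer switch malfunctions, UPS module degraded}.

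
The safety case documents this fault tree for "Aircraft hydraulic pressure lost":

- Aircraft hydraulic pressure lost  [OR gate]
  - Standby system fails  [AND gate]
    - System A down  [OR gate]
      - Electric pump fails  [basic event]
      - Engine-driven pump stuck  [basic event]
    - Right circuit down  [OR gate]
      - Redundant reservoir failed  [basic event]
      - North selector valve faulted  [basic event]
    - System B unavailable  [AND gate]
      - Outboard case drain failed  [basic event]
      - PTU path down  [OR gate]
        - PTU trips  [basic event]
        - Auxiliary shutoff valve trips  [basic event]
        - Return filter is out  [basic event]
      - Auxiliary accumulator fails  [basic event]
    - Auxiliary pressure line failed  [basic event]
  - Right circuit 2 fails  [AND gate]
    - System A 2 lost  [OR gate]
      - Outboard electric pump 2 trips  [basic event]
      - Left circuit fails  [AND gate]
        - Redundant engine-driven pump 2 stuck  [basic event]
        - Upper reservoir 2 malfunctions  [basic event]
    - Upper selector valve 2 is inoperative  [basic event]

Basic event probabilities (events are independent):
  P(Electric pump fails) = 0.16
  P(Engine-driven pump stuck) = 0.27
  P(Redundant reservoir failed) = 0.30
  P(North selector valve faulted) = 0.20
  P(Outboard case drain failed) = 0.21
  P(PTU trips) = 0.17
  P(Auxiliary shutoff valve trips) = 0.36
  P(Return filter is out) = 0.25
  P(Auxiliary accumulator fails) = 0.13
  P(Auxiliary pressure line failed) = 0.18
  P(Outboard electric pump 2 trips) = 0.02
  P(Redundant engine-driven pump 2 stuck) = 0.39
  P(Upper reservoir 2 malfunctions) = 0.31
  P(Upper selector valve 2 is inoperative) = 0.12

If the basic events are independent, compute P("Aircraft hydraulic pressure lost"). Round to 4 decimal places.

P(System A down) [OR] = 1 − (1−0.16) × (1−0.27) = 0.386800
P(Right circuit down) [OR] = 1 − (1−0.30) × (1−0.20) = 0.440000
P(PTU path down) [OR] = 1 − (1−0.17) × (1−0.36) × (1−0.25) = 0.601600
P(System B unavailable) [AND] = 0.21 × 0.601600 × 0.13 = 0.016424
P(Standby system fails) [AND] = 0.386800 × 0.440000 × 0.016424 × 0.18 = 0.000503
P(Left circuit fails) [AND] = 0.39 × 0.31 = 0.120900
P(System A 2 lost) [OR] = 1 − (1−0.02) × (1−0.120900) = 0.138482
P(Right circuit 2 fails) [AND] = 0.138482 × 0.12 = 0.016618
P(Aircraft hydraulic pressure lost) [OR] = 1 − (1−0.000503) × (1−0.016618) = 0.017113
Rounded to 4 decimal places: P(Aircraft hydraulic pressure lost) ≈ 0.0171.

0.0171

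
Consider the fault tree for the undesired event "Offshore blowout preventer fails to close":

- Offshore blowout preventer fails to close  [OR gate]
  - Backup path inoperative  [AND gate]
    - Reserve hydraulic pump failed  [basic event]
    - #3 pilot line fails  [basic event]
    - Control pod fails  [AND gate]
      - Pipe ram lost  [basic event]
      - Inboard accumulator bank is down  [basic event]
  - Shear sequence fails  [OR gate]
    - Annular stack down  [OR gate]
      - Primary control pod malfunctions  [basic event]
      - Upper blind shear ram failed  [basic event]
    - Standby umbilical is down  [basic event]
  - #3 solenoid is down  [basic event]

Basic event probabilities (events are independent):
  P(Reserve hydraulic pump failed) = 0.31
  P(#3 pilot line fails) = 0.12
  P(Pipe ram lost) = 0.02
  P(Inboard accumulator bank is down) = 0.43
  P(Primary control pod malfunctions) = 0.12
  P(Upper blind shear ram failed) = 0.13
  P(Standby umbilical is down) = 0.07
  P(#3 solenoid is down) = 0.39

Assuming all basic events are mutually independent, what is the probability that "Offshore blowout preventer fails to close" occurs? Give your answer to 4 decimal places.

0.5658

P(Control pod fails) [AND] = 0.02 × 0.43 = 0.008600
P(Backup path inoperative) [AND] = 0.31 × 0.12 × 0.008600 = 0.000320
P(Annular stack down) [OR] = 1 − (1−0.12) × (1−0.13) = 0.234400
P(Shear sequence fails) [OR] = 1 − (1−0.234400) × (1−0.07) = 0.287992
P(Offshore blowout preventer fails to close) [OR] = 1 − (1−0.000320) × (1−0.287992) × (1−0.39) = 0.565814
Rounded to 4 decimal places: P(Offshore blowout preventer fails to close) ≈ 0.5658.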